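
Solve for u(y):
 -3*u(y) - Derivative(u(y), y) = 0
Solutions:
 u(y) = C1*exp(-3*y)


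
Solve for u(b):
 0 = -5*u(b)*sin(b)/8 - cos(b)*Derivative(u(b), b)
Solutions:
 u(b) = C1*cos(b)^(5/8)


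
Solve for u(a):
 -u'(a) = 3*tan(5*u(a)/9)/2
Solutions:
 u(a) = -9*asin(C1*exp(-5*a/6))/5 + 9*pi/5
 u(a) = 9*asin(C1*exp(-5*a/6))/5


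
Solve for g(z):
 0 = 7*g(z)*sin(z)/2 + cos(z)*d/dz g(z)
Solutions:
 g(z) = C1*cos(z)^(7/2)


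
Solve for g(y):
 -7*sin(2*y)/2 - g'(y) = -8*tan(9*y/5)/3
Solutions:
 g(y) = C1 - 40*log(cos(9*y/5))/27 + 7*cos(2*y)/4


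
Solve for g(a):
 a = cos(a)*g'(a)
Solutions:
 g(a) = C1 + Integral(a/cos(a), a)


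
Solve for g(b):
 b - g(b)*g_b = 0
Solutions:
 g(b) = -sqrt(C1 + b^2)
 g(b) = sqrt(C1 + b^2)


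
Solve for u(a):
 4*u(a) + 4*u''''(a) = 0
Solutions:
 u(a) = (C1*sin(sqrt(2)*a/2) + C2*cos(sqrt(2)*a/2))*exp(-sqrt(2)*a/2) + (C3*sin(sqrt(2)*a/2) + C4*cos(sqrt(2)*a/2))*exp(sqrt(2)*a/2)


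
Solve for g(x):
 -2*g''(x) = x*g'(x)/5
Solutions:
 g(x) = C1 + C2*erf(sqrt(5)*x/10)


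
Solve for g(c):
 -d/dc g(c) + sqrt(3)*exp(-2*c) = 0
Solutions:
 g(c) = C1 - sqrt(3)*exp(-2*c)/2


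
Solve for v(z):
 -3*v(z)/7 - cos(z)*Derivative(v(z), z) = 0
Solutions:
 v(z) = C1*(sin(z) - 1)^(3/14)/(sin(z) + 1)^(3/14)


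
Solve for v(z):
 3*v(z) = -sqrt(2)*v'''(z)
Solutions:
 v(z) = C3*exp(-2^(5/6)*3^(1/3)*z/2) + (C1*sin(6^(5/6)*z/4) + C2*cos(6^(5/6)*z/4))*exp(2^(5/6)*3^(1/3)*z/4)


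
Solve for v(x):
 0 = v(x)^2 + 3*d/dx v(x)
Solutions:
 v(x) = 3/(C1 + x)


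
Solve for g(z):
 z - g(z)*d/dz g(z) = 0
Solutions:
 g(z) = -sqrt(C1 + z^2)
 g(z) = sqrt(C1 + z^2)


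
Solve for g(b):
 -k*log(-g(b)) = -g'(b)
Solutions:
 -li(-g(b)) = C1 + b*k


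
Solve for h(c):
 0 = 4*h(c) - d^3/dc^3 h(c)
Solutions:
 h(c) = C3*exp(2^(2/3)*c) + (C1*sin(2^(2/3)*sqrt(3)*c/2) + C2*cos(2^(2/3)*sqrt(3)*c/2))*exp(-2^(2/3)*c/2)


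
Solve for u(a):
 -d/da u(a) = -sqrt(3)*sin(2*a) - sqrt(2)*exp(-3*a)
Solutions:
 u(a) = C1 - sqrt(3)*cos(2*a)/2 - sqrt(2)*exp(-3*a)/3


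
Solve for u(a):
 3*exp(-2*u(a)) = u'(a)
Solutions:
 u(a) = log(-sqrt(C1 + 6*a))
 u(a) = log(C1 + 6*a)/2


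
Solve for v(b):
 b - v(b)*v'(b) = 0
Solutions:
 v(b) = -sqrt(C1 + b^2)
 v(b) = sqrt(C1 + b^2)


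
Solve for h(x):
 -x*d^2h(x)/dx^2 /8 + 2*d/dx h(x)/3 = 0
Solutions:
 h(x) = C1 + C2*x^(19/3)


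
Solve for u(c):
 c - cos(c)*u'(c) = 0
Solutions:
 u(c) = C1 + Integral(c/cos(c), c)


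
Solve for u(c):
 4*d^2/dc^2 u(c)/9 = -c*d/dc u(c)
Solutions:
 u(c) = C1 + C2*erf(3*sqrt(2)*c/4)


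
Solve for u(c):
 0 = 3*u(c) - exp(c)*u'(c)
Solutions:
 u(c) = C1*exp(-3*exp(-c))


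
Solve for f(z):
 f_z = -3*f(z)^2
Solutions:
 f(z) = 1/(C1 + 3*z)


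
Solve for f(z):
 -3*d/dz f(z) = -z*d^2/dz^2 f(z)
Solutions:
 f(z) = C1 + C2*z^4


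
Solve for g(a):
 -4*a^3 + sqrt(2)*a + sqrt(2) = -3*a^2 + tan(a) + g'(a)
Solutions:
 g(a) = C1 - a^4 + a^3 + sqrt(2)*a^2/2 + sqrt(2)*a + log(cos(a))


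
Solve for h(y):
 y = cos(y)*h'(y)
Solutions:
 h(y) = C1 + Integral(y/cos(y), y)


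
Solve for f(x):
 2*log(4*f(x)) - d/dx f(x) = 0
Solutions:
 -Integral(1/(log(_y) + 2*log(2)), (_y, f(x)))/2 = C1 - x


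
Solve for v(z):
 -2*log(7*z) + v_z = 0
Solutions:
 v(z) = C1 + 2*z*log(z) - 2*z + z*log(49)


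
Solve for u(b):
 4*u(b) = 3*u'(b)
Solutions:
 u(b) = C1*exp(4*b/3)


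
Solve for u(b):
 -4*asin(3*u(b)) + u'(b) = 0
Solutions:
 Integral(1/asin(3*_y), (_y, u(b))) = C1 + 4*b


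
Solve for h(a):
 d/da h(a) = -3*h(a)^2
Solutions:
 h(a) = 1/(C1 + 3*a)


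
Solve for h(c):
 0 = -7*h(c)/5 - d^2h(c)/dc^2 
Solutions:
 h(c) = C1*sin(sqrt(35)*c/5) + C2*cos(sqrt(35)*c/5)


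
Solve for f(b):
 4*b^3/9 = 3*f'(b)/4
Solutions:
 f(b) = C1 + 4*b^4/27


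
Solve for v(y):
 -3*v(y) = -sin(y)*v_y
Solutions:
 v(y) = C1*(cos(y) - 1)^(3/2)/(cos(y) + 1)^(3/2)


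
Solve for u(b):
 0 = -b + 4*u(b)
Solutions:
 u(b) = b/4


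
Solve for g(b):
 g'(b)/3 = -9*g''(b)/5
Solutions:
 g(b) = C1 + C2*exp(-5*b/27)


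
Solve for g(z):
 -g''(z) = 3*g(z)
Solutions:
 g(z) = C1*sin(sqrt(3)*z) + C2*cos(sqrt(3)*z)


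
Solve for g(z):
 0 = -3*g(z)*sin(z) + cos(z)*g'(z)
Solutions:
 g(z) = C1/cos(z)^3


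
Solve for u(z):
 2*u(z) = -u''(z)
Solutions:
 u(z) = C1*sin(sqrt(2)*z) + C2*cos(sqrt(2)*z)


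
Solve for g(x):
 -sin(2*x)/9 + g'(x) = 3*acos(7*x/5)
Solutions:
 g(x) = C1 + 3*x*acos(7*x/5) - 3*sqrt(25 - 49*x^2)/7 - cos(2*x)/18


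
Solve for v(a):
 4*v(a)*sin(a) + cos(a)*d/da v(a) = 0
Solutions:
 v(a) = C1*cos(a)^4


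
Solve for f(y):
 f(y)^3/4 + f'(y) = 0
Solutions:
 f(y) = -sqrt(2)*sqrt(-1/(C1 - y))
 f(y) = sqrt(2)*sqrt(-1/(C1 - y))


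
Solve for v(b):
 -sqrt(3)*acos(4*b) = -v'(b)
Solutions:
 v(b) = C1 + sqrt(3)*(b*acos(4*b) - sqrt(1 - 16*b^2)/4)


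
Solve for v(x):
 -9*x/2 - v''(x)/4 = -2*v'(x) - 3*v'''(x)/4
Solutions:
 v(x) = C1 + 9*x^2/8 + 9*x/32 + (C2*sin(sqrt(95)*x/6) + C3*cos(sqrt(95)*x/6))*exp(x/6)


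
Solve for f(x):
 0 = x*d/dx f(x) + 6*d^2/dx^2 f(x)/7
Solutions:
 f(x) = C1 + C2*erf(sqrt(21)*x/6)


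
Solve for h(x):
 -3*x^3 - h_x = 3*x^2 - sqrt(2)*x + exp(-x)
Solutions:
 h(x) = C1 - 3*x^4/4 - x^3 + sqrt(2)*x^2/2 + exp(-x)


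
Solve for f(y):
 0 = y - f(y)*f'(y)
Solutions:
 f(y) = -sqrt(C1 + y^2)
 f(y) = sqrt(C1 + y^2)


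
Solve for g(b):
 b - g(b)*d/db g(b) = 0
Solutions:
 g(b) = -sqrt(C1 + b^2)
 g(b) = sqrt(C1 + b^2)


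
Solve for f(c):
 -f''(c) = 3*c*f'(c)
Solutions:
 f(c) = C1 + C2*erf(sqrt(6)*c/2)


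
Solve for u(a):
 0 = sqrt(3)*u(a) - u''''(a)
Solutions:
 u(a) = C1*exp(-3^(1/8)*a) + C2*exp(3^(1/8)*a) + C3*sin(3^(1/8)*a) + C4*cos(3^(1/8)*a)


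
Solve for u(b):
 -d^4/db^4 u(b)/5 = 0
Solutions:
 u(b) = C1 + C2*b + C3*b^2 + C4*b^3


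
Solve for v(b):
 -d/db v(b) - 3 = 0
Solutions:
 v(b) = C1 - 3*b


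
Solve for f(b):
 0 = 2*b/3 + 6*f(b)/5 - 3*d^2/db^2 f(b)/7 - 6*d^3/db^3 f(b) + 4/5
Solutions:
 f(b) = C1*exp(-b*(5*5^(1/3)/(42*sqrt(777714) + 37039)^(1/3) + 10 + 5^(2/3)*(42*sqrt(777714) + 37039)^(1/3))/420)*sin(sqrt(3)*5^(1/3)*b*(-5^(1/3)*(42*sqrt(777714) + 37039)^(1/3) + 5/(42*sqrt(777714) + 37039)^(1/3))/420) + C2*exp(-b*(5*5^(1/3)/(42*sqrt(777714) + 37039)^(1/3) + 10 + 5^(2/3)*(42*sqrt(777714) + 37039)^(1/3))/420)*cos(sqrt(3)*5^(1/3)*b*(-5^(1/3)*(42*sqrt(777714) + 37039)^(1/3) + 5/(42*sqrt(777714) + 37039)^(1/3))/420) + C3*exp(b*(-5 + 5*5^(1/3)/(42*sqrt(777714) + 37039)^(1/3) + 5^(2/3)*(42*sqrt(777714) + 37039)^(1/3))/210) - 5*b/9 - 2/3


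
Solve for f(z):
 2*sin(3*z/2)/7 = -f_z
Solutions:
 f(z) = C1 + 4*cos(3*z/2)/21


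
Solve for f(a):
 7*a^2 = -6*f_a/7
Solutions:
 f(a) = C1 - 49*a^3/18


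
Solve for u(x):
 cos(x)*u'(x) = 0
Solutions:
 u(x) = C1


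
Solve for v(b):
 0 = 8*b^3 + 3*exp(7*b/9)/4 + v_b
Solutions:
 v(b) = C1 - 2*b^4 - 27*exp(7*b/9)/28


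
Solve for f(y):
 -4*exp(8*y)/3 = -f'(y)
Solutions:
 f(y) = C1 + exp(8*y)/6


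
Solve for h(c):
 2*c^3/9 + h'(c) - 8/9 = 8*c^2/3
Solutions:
 h(c) = C1 - c^4/18 + 8*c^3/9 + 8*c/9


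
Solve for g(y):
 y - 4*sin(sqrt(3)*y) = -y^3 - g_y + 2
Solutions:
 g(y) = C1 - y^4/4 - y^2/2 + 2*y - 4*sqrt(3)*cos(sqrt(3)*y)/3


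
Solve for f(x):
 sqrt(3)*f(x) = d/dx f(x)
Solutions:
 f(x) = C1*exp(sqrt(3)*x)


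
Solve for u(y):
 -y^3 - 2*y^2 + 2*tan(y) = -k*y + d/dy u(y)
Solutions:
 u(y) = C1 + k*y^2/2 - y^4/4 - 2*y^3/3 - 2*log(cos(y))


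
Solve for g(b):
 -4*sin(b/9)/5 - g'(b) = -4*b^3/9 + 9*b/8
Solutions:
 g(b) = C1 + b^4/9 - 9*b^2/16 + 36*cos(b/9)/5


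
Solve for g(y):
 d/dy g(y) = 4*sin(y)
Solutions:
 g(y) = C1 - 4*cos(y)


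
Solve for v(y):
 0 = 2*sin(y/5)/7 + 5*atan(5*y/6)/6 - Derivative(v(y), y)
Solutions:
 v(y) = C1 + 5*y*atan(5*y/6)/6 - log(25*y^2 + 36)/2 - 10*cos(y/5)/7


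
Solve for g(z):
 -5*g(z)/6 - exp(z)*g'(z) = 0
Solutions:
 g(z) = C1*exp(5*exp(-z)/6)


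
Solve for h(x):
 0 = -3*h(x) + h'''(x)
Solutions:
 h(x) = C3*exp(3^(1/3)*x) + (C1*sin(3^(5/6)*x/2) + C2*cos(3^(5/6)*x/2))*exp(-3^(1/3)*x/2)


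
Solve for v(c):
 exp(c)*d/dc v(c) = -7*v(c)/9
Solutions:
 v(c) = C1*exp(7*exp(-c)/9)


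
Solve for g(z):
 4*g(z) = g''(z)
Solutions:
 g(z) = C1*exp(-2*z) + C2*exp(2*z)


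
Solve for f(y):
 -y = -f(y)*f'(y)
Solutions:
 f(y) = -sqrt(C1 + y^2)
 f(y) = sqrt(C1 + y^2)


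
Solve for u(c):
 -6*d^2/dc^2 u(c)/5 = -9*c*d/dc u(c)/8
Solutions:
 u(c) = C1 + C2*erfi(sqrt(30)*c/8)


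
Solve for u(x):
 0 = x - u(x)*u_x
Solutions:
 u(x) = -sqrt(C1 + x^2)
 u(x) = sqrt(C1 + x^2)


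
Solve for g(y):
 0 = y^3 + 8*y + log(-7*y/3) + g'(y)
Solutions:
 g(y) = C1 - y^4/4 - 4*y^2 - y*log(-y) + y*(-log(7) + 1 + log(3))


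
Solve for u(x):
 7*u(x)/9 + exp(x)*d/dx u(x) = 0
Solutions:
 u(x) = C1*exp(7*exp(-x)/9)


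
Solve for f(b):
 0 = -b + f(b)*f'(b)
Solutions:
 f(b) = -sqrt(C1 + b^2)
 f(b) = sqrt(C1 + b^2)


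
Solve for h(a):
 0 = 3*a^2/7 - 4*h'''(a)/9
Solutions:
 h(a) = C1 + C2*a + C3*a^2 + 9*a^5/560


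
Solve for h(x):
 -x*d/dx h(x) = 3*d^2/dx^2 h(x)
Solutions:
 h(x) = C1 + C2*erf(sqrt(6)*x/6)


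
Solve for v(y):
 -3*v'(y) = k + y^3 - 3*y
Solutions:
 v(y) = C1 - k*y/3 - y^4/12 + y^2/2


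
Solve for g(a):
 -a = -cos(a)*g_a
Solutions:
 g(a) = C1 + Integral(a/cos(a), a)


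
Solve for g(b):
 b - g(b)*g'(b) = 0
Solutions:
 g(b) = -sqrt(C1 + b^2)
 g(b) = sqrt(C1 + b^2)


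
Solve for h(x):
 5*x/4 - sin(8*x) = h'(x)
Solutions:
 h(x) = C1 + 5*x^2/8 + cos(8*x)/8


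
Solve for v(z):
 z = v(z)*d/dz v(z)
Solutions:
 v(z) = -sqrt(C1 + z^2)
 v(z) = sqrt(C1 + z^2)


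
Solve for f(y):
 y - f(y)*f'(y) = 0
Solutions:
 f(y) = -sqrt(C1 + y^2)
 f(y) = sqrt(C1 + y^2)


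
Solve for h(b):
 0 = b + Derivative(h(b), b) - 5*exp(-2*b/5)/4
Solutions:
 h(b) = C1 - b^2/2 - 25*exp(-2*b/5)/8


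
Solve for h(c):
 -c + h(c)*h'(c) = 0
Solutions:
 h(c) = -sqrt(C1 + c^2)
 h(c) = sqrt(C1 + c^2)


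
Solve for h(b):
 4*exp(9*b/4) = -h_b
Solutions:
 h(b) = C1 - 16*exp(9*b/4)/9


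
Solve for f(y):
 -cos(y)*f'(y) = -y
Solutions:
 f(y) = C1 + Integral(y/cos(y), y)


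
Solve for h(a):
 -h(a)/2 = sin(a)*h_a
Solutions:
 h(a) = C1*(cos(a) + 1)^(1/4)/(cos(a) - 1)^(1/4)


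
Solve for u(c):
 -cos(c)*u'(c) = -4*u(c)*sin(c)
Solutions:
 u(c) = C1/cos(c)^4


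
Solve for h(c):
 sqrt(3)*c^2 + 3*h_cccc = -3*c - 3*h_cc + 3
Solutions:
 h(c) = C1 + C2*c + C3*sin(c) + C4*cos(c) - sqrt(3)*c^4/36 - c^3/6 + c^2*(3 + 2*sqrt(3))/6


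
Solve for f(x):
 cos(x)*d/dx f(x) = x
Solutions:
 f(x) = C1 + Integral(x/cos(x), x)


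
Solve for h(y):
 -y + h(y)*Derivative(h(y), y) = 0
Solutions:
 h(y) = -sqrt(C1 + y^2)
 h(y) = sqrt(C1 + y^2)


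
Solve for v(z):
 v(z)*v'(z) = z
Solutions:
 v(z) = -sqrt(C1 + z^2)
 v(z) = sqrt(C1 + z^2)


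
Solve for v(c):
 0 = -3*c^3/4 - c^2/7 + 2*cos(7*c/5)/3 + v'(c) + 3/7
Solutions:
 v(c) = C1 + 3*c^4/16 + c^3/21 - 3*c/7 - 10*sin(7*c/5)/21


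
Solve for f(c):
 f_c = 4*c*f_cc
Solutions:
 f(c) = C1 + C2*c^(5/4)


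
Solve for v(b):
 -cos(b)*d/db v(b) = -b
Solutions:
 v(b) = C1 + Integral(b/cos(b), b)


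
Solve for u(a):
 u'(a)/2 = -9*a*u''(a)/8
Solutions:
 u(a) = C1 + C2*a^(5/9)


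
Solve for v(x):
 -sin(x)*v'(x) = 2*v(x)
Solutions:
 v(x) = C1*(cos(x) + 1)/(cos(x) - 1)


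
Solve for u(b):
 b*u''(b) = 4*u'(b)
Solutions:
 u(b) = C1 + C2*b^5


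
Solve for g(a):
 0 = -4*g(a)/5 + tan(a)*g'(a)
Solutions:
 g(a) = C1*sin(a)^(4/5)


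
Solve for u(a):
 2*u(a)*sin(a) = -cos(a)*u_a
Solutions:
 u(a) = C1*cos(a)^2


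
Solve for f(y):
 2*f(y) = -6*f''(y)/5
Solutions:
 f(y) = C1*sin(sqrt(15)*y/3) + C2*cos(sqrt(15)*y/3)


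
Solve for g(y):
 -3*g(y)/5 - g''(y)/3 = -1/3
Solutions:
 g(y) = C1*sin(3*sqrt(5)*y/5) + C2*cos(3*sqrt(5)*y/5) + 5/9


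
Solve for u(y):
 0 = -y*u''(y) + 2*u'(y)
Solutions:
 u(y) = C1 + C2*y^3


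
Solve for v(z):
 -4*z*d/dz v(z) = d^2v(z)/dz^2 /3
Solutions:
 v(z) = C1 + C2*erf(sqrt(6)*z)


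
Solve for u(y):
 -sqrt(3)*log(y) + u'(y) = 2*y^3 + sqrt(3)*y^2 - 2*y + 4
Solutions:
 u(y) = C1 + y^4/2 + sqrt(3)*y^3/3 - y^2 + sqrt(3)*y*log(y) - sqrt(3)*y + 4*y


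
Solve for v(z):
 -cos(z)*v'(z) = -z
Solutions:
 v(z) = C1 + Integral(z/cos(z), z)


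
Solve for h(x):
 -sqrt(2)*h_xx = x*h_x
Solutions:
 h(x) = C1 + C2*erf(2^(1/4)*x/2)


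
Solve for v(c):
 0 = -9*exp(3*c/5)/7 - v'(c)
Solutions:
 v(c) = C1 - 15*exp(3*c/5)/7


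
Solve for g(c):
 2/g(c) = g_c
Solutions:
 g(c) = -sqrt(C1 + 4*c)
 g(c) = sqrt(C1 + 4*c)


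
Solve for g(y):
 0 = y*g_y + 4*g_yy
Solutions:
 g(y) = C1 + C2*erf(sqrt(2)*y/4)


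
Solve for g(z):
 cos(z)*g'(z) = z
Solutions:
 g(z) = C1 + Integral(z/cos(z), z)


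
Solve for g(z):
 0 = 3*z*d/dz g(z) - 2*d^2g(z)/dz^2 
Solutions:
 g(z) = C1 + C2*erfi(sqrt(3)*z/2)


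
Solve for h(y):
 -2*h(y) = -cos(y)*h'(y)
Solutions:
 h(y) = C1*(sin(y) + 1)/(sin(y) - 1)


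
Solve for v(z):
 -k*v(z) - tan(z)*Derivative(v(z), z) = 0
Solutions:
 v(z) = C1*exp(-k*log(sin(z)))


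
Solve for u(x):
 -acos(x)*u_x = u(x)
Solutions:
 u(x) = C1*exp(-Integral(1/acos(x), x))


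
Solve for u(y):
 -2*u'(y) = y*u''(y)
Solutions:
 u(y) = C1 + C2/y


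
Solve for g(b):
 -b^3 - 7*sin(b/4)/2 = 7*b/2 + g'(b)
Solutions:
 g(b) = C1 - b^4/4 - 7*b^2/4 + 14*cos(b/4)


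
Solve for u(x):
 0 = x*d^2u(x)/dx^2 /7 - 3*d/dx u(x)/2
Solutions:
 u(x) = C1 + C2*x^(23/2)


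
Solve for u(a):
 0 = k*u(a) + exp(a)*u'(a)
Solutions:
 u(a) = C1*exp(k*exp(-a))


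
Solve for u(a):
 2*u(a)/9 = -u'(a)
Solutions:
 u(a) = C1*exp(-2*a/9)


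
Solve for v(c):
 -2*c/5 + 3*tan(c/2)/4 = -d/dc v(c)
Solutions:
 v(c) = C1 + c^2/5 + 3*log(cos(c/2))/2


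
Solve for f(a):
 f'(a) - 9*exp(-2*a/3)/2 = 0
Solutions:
 f(a) = C1 - 27*exp(-2*a/3)/4


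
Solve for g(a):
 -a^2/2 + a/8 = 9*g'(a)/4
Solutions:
 g(a) = C1 - 2*a^3/27 + a^2/36


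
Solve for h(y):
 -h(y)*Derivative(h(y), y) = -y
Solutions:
 h(y) = -sqrt(C1 + y^2)
 h(y) = sqrt(C1 + y^2)


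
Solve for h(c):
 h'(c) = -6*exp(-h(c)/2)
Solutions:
 h(c) = 2*log(C1 - 3*c)


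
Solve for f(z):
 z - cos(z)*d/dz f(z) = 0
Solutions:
 f(z) = C1 + Integral(z/cos(z), z)


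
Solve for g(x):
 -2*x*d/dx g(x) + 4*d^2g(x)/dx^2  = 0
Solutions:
 g(x) = C1 + C2*erfi(x/2)


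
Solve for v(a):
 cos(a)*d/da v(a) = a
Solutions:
 v(a) = C1 + Integral(a/cos(a), a)


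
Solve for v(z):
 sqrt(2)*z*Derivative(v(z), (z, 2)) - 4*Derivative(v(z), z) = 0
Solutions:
 v(z) = C1 + C2*z^(1 + 2*sqrt(2))


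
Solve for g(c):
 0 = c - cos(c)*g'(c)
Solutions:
 g(c) = C1 + Integral(c/cos(c), c)


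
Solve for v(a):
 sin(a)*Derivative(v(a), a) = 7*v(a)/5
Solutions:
 v(a) = C1*(cos(a) - 1)^(7/10)/(cos(a) + 1)^(7/10)


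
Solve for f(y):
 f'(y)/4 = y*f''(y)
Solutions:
 f(y) = C1 + C2*y^(5/4)


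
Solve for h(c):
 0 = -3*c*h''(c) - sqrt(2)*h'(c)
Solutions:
 h(c) = C1 + C2*c^(1 - sqrt(2)/3)


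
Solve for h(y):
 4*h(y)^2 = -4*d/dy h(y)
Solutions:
 h(y) = 1/(C1 + y)


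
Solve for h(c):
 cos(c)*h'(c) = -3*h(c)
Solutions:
 h(c) = C1*(sin(c) - 1)^(3/2)/(sin(c) + 1)^(3/2)


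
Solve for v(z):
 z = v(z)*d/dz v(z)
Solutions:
 v(z) = -sqrt(C1 + z^2)
 v(z) = sqrt(C1 + z^2)


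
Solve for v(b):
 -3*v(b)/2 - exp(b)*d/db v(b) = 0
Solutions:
 v(b) = C1*exp(3*exp(-b)/2)


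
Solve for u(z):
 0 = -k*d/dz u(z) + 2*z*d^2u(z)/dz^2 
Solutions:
 u(z) = C1 + z^(re(k)/2 + 1)*(C2*sin(log(z)*Abs(im(k))/2) + C3*cos(log(z)*im(k)/2))


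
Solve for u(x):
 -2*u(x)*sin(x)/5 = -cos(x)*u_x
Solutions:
 u(x) = C1/cos(x)^(2/5)


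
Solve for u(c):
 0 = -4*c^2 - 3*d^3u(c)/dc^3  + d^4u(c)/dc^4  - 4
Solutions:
 u(c) = C1 + C2*c + C3*c^2 + C4*exp(3*c) - c^5/45 - c^4/27 - 22*c^3/81


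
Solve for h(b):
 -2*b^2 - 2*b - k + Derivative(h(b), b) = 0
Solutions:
 h(b) = C1 + 2*b^3/3 + b^2 + b*k


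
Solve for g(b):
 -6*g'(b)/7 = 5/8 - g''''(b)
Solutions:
 g(b) = C1 + C4*exp(6^(1/3)*7^(2/3)*b/7) - 35*b/48 + (C2*sin(2^(1/3)*3^(5/6)*7^(2/3)*b/14) + C3*cos(2^(1/3)*3^(5/6)*7^(2/3)*b/14))*exp(-6^(1/3)*7^(2/3)*b/14)


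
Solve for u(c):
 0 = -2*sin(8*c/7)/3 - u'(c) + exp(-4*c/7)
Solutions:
 u(c) = C1 + 7*cos(8*c/7)/12 - 7*exp(-4*c/7)/4


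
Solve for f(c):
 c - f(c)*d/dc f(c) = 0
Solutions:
 f(c) = -sqrt(C1 + c^2)
 f(c) = sqrt(C1 + c^2)


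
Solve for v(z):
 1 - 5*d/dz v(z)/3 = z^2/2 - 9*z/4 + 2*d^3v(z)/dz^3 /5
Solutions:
 v(z) = C1 + C2*sin(5*sqrt(6)*z/6) + C3*cos(5*sqrt(6)*z/6) - z^3/10 + 27*z^2/40 + 93*z/125


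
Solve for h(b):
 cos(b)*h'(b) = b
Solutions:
 h(b) = C1 + Integral(b/cos(b), b)


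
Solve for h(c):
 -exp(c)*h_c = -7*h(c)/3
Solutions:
 h(c) = C1*exp(-7*exp(-c)/3)


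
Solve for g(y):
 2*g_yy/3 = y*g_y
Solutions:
 g(y) = C1 + C2*erfi(sqrt(3)*y/2)


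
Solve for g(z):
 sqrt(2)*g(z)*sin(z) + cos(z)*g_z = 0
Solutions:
 g(z) = C1*cos(z)^(sqrt(2))


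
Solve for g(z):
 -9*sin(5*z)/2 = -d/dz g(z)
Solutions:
 g(z) = C1 - 9*cos(5*z)/10


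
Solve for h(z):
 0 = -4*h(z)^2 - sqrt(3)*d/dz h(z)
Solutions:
 h(z) = 3/(C1 + 4*sqrt(3)*z)


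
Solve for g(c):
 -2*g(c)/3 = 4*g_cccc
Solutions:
 g(c) = (C1*sin(2^(1/4)*3^(3/4)*c/6) + C2*cos(2^(1/4)*3^(3/4)*c/6))*exp(-2^(1/4)*3^(3/4)*c/6) + (C3*sin(2^(1/4)*3^(3/4)*c/6) + C4*cos(2^(1/4)*3^(3/4)*c/6))*exp(2^(1/4)*3^(3/4)*c/6)


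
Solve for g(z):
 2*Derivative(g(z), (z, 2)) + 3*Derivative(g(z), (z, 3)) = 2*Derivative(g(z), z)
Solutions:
 g(z) = C1 + C2*exp(z*(-1 + sqrt(7))/3) + C3*exp(-z*(1 + sqrt(7))/3)


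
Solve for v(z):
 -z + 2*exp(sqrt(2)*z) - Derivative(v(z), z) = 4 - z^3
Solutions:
 v(z) = C1 + z^4/4 - z^2/2 - 4*z + sqrt(2)*exp(sqrt(2)*z)


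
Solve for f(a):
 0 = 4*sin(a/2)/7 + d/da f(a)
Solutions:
 f(a) = C1 + 8*cos(a/2)/7


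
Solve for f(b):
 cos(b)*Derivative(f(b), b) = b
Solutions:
 f(b) = C1 + Integral(b/cos(b), b)


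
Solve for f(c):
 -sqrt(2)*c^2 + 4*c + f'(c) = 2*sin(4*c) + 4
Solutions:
 f(c) = C1 + sqrt(2)*c^3/3 - 2*c^2 + 4*c - cos(4*c)/2


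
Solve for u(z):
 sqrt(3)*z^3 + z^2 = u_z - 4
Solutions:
 u(z) = C1 + sqrt(3)*z^4/4 + z^3/3 + 4*z


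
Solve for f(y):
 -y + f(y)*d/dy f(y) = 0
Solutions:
 f(y) = -sqrt(C1 + y^2)
 f(y) = sqrt(C1 + y^2)


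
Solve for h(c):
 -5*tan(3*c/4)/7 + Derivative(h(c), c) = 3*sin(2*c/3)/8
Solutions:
 h(c) = C1 - 20*log(cos(3*c/4))/21 - 9*cos(2*c/3)/16


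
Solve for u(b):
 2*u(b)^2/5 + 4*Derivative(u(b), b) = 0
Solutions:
 u(b) = 10/(C1 + b)


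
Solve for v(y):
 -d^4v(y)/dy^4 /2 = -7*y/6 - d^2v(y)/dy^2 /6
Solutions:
 v(y) = C1 + C2*y + C3*exp(-sqrt(3)*y/3) + C4*exp(sqrt(3)*y/3) - 7*y^3/6


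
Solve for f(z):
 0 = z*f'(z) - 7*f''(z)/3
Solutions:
 f(z) = C1 + C2*erfi(sqrt(42)*z/14)


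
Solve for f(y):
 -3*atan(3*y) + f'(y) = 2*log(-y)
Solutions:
 f(y) = C1 + 2*y*log(-y) + 3*y*atan(3*y) - 2*y - log(9*y^2 + 1)/2


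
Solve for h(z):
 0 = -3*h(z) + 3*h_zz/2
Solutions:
 h(z) = C1*exp(-sqrt(2)*z) + C2*exp(sqrt(2)*z)


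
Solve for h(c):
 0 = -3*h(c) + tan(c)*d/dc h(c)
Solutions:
 h(c) = C1*sin(c)^3


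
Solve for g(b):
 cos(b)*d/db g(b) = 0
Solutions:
 g(b) = C1


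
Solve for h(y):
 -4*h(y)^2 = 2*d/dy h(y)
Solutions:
 h(y) = 1/(C1 + 2*y)


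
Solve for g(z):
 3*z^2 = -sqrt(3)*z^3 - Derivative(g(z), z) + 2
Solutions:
 g(z) = C1 - sqrt(3)*z^4/4 - z^3 + 2*z


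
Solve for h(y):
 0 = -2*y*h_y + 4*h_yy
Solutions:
 h(y) = C1 + C2*erfi(y/2)


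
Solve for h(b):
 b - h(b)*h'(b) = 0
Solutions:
 h(b) = -sqrt(C1 + b^2)
 h(b) = sqrt(C1 + b^2)


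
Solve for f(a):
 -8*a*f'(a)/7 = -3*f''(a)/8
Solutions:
 f(a) = C1 + C2*erfi(4*sqrt(42)*a/21)


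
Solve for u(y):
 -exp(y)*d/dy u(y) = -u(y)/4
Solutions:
 u(y) = C1*exp(-exp(-y)/4)


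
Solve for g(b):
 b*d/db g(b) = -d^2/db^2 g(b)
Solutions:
 g(b) = C1 + C2*erf(sqrt(2)*b/2)


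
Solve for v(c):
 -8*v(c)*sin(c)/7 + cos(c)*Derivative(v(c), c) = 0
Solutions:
 v(c) = C1/cos(c)^(8/7)


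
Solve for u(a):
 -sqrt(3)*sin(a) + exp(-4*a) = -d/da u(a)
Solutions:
 u(a) = C1 - sqrt(3)*cos(a) + exp(-4*a)/4


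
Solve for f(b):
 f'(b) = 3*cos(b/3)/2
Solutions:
 f(b) = C1 + 9*sin(b/3)/2


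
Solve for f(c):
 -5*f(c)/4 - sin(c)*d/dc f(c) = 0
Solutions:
 f(c) = C1*(cos(c) + 1)^(5/8)/(cos(c) - 1)^(5/8)


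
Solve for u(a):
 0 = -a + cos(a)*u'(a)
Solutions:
 u(a) = C1 + Integral(a/cos(a), a)


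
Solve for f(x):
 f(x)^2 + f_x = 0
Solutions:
 f(x) = 1/(C1 + x)


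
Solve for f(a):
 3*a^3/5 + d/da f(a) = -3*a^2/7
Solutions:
 f(a) = C1 - 3*a^4/20 - a^3/7


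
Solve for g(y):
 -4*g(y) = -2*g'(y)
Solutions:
 g(y) = C1*exp(2*y)


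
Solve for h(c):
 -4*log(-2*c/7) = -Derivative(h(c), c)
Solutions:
 h(c) = C1 + 4*c*log(-c) + 4*c*(-log(7) - 1 + log(2))


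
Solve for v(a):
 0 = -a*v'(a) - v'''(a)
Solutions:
 v(a) = C1 + Integral(C2*airyai(-a) + C3*airybi(-a), a)


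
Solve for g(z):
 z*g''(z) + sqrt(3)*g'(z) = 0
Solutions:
 g(z) = C1 + C2*z^(1 - sqrt(3))


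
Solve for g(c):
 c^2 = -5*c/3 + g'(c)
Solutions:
 g(c) = C1 + c^3/3 + 5*c^2/6


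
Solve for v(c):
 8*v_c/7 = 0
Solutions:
 v(c) = C1


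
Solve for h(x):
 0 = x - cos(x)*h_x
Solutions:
 h(x) = C1 + Integral(x/cos(x), x)


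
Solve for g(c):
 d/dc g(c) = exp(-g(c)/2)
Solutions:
 g(c) = 2*log(C1 + c/2)


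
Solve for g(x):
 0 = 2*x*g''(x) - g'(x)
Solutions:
 g(x) = C1 + C2*x^(3/2)


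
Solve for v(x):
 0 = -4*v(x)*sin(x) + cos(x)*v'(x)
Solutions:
 v(x) = C1/cos(x)^4


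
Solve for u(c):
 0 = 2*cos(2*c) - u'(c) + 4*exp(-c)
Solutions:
 u(c) = C1 + sin(2*c) - 4*exp(-c)


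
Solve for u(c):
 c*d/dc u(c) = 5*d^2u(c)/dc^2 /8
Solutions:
 u(c) = C1 + C2*erfi(2*sqrt(5)*c/5)


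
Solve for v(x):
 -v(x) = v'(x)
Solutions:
 v(x) = C1*exp(-x)


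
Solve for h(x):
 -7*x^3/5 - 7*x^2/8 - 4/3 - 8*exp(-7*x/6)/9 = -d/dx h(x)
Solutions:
 h(x) = C1 + 7*x^4/20 + 7*x^3/24 + 4*x/3 - 16*exp(-7*x/6)/21


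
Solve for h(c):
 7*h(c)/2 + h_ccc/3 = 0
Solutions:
 h(c) = C3*exp(-2^(2/3)*21^(1/3)*c/2) + (C1*sin(2^(2/3)*3^(5/6)*7^(1/3)*c/4) + C2*cos(2^(2/3)*3^(5/6)*7^(1/3)*c/4))*exp(2^(2/3)*21^(1/3)*c/4)


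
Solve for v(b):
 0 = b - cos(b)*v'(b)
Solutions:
 v(b) = C1 + Integral(b/cos(b), b)


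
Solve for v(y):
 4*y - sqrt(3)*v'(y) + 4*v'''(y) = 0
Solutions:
 v(y) = C1 + C2*exp(-3^(1/4)*y/2) + C3*exp(3^(1/4)*y/2) + 2*sqrt(3)*y^2/3


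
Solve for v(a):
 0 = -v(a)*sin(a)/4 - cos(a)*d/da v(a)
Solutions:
 v(a) = C1*cos(a)^(1/4)


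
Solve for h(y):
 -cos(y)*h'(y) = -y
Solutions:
 h(y) = C1 + Integral(y/cos(y), y)


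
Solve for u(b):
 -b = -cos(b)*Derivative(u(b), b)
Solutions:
 u(b) = C1 + Integral(b/cos(b), b)


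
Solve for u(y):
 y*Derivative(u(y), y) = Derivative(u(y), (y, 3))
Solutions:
 u(y) = C1 + Integral(C2*airyai(y) + C3*airybi(y), y)


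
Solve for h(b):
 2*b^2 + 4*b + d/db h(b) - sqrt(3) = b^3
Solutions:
 h(b) = C1 + b^4/4 - 2*b^3/3 - 2*b^2 + sqrt(3)*b


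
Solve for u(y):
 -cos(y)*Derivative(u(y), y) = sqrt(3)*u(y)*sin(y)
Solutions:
 u(y) = C1*cos(y)^(sqrt(3))


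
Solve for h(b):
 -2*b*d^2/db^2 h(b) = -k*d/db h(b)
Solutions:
 h(b) = C1 + b^(re(k)/2 + 1)*(C2*sin(log(b)*Abs(im(k))/2) + C3*cos(log(b)*im(k)/2))


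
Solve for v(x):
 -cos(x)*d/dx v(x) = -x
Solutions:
 v(x) = C1 + Integral(x/cos(x), x)


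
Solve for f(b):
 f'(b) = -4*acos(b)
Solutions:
 f(b) = C1 - 4*b*acos(b) + 4*sqrt(1 - b^2)


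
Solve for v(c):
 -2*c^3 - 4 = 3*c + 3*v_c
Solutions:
 v(c) = C1 - c^4/6 - c^2/2 - 4*c/3


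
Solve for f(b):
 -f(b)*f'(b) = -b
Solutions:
 f(b) = -sqrt(C1 + b^2)
 f(b) = sqrt(C1 + b^2)


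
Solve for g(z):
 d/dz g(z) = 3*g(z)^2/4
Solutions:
 g(z) = -4/(C1 + 3*z)


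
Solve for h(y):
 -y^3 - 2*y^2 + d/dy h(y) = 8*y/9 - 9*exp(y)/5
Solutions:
 h(y) = C1 + y^4/4 + 2*y^3/3 + 4*y^2/9 - 9*exp(y)/5


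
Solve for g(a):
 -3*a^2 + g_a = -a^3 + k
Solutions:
 g(a) = C1 - a^4/4 + a^3 + a*k


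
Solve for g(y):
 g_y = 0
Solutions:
 g(y) = C1


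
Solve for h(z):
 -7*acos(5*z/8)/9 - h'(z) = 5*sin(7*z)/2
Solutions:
 h(z) = C1 - 7*z*acos(5*z/8)/9 + 7*sqrt(64 - 25*z^2)/45 + 5*cos(7*z)/14


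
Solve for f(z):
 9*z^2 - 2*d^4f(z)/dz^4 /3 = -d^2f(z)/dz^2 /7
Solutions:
 f(z) = C1 + C2*z + C3*exp(-sqrt(42)*z/14) + C4*exp(sqrt(42)*z/14) - 21*z^4/4 - 294*z^2


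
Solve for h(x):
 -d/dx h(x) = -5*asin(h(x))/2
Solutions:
 Integral(1/asin(_y), (_y, h(x))) = C1 + 5*x/2


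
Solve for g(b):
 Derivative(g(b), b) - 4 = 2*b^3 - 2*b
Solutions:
 g(b) = C1 + b^4/2 - b^2 + 4*b


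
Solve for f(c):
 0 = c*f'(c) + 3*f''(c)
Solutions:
 f(c) = C1 + C2*erf(sqrt(6)*c/6)


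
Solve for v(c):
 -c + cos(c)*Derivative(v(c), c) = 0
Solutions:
 v(c) = C1 + Integral(c/cos(c), c)


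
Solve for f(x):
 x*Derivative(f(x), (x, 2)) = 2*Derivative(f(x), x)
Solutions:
 f(x) = C1 + C2*x^3


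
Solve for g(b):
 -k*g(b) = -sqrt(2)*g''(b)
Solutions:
 g(b) = C1*exp(-2^(3/4)*b*sqrt(k)/2) + C2*exp(2^(3/4)*b*sqrt(k)/2)


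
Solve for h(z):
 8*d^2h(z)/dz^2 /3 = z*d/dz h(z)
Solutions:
 h(z) = C1 + C2*erfi(sqrt(3)*z/4)


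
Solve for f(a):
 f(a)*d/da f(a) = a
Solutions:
 f(a) = -sqrt(C1 + a^2)
 f(a) = sqrt(C1 + a^2)


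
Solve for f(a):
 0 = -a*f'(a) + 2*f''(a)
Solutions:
 f(a) = C1 + C2*erfi(a/2)


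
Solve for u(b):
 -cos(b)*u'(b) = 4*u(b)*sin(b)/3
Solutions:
 u(b) = C1*cos(b)^(4/3)


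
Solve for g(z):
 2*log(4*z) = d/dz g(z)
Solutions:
 g(z) = C1 + 2*z*log(z) - 2*z + z*log(16)


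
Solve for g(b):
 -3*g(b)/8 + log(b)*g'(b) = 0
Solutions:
 g(b) = C1*exp(3*li(b)/8)


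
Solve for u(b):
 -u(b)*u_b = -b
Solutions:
 u(b) = -sqrt(C1 + b^2)
 u(b) = sqrt(C1 + b^2)


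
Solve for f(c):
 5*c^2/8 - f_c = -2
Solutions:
 f(c) = C1 + 5*c^3/24 + 2*c


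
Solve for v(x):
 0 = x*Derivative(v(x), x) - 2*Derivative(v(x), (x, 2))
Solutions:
 v(x) = C1 + C2*erfi(x/2)


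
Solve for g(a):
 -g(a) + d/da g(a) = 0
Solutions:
 g(a) = C1*exp(a)


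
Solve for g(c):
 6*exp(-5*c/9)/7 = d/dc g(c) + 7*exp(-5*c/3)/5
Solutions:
 g(c) = C1 + 21*exp(-5*c/3)/25 - 54*exp(-5*c/9)/35


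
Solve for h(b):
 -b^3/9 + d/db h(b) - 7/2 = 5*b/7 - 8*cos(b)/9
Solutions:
 h(b) = C1 + b^4/36 + 5*b^2/14 + 7*b/2 - 8*sin(b)/9


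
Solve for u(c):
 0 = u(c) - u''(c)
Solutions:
 u(c) = C1*exp(-c) + C2*exp(c)


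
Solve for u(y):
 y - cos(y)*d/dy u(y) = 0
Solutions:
 u(y) = C1 + Integral(y/cos(y), y)


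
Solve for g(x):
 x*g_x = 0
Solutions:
 g(x) = C1


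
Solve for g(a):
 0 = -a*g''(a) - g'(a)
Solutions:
 g(a) = C1 + C2*log(a)


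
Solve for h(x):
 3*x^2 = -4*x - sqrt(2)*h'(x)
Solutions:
 h(x) = C1 - sqrt(2)*x^3/2 - sqrt(2)*x^2


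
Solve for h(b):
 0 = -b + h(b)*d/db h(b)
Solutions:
 h(b) = -sqrt(C1 + b^2)
 h(b) = sqrt(C1 + b^2)


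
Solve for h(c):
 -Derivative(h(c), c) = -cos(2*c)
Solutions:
 h(c) = C1 + sin(2*c)/2


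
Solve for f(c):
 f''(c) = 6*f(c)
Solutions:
 f(c) = C1*exp(-sqrt(6)*c) + C2*exp(sqrt(6)*c)


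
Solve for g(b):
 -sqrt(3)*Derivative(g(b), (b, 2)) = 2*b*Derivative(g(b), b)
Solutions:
 g(b) = C1 + C2*erf(3^(3/4)*b/3)


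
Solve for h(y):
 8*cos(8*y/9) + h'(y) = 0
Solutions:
 h(y) = C1 - 9*sin(8*y/9)


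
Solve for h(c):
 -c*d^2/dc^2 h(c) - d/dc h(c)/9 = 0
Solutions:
 h(c) = C1 + C2*c^(8/9)


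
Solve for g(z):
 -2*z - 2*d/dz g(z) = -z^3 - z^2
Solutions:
 g(z) = C1 + z^4/8 + z^3/6 - z^2/2


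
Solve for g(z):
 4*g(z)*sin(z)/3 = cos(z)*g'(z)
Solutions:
 g(z) = C1/cos(z)^(4/3)


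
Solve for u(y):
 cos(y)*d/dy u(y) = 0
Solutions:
 u(y) = C1


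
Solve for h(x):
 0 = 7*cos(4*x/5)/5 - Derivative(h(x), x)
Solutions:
 h(x) = C1 + 7*sin(4*x/5)/4


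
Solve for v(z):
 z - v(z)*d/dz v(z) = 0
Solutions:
 v(z) = -sqrt(C1 + z^2)
 v(z) = sqrt(C1 + z^2)


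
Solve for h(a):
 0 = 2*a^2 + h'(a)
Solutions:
 h(a) = C1 - 2*a^3/3


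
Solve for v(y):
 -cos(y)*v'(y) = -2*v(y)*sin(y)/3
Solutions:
 v(y) = C1/cos(y)^(2/3)


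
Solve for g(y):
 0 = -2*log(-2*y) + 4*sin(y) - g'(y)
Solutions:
 g(y) = C1 - 2*y*log(-y) - 2*y*log(2) + 2*y - 4*cos(y)


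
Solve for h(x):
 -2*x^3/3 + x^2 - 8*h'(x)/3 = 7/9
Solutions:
 h(x) = C1 - x^4/16 + x^3/8 - 7*x/24


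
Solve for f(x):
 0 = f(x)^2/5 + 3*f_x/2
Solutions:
 f(x) = 15/(C1 + 2*x)


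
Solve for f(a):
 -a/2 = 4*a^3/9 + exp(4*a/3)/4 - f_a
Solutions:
 f(a) = C1 + a^4/9 + a^2/4 + 3*exp(4*a/3)/16


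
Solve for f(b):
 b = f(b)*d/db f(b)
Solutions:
 f(b) = -sqrt(C1 + b^2)
 f(b) = sqrt(C1 + b^2)


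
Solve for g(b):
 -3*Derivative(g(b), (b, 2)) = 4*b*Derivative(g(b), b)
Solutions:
 g(b) = C1 + C2*erf(sqrt(6)*b/3)


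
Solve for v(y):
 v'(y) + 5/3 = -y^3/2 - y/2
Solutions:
 v(y) = C1 - y^4/8 - y^2/4 - 5*y/3


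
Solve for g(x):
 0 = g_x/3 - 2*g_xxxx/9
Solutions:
 g(x) = C1 + C4*exp(2^(2/3)*3^(1/3)*x/2) + (C2*sin(2^(2/3)*3^(5/6)*x/4) + C3*cos(2^(2/3)*3^(5/6)*x/4))*exp(-2^(2/3)*3^(1/3)*x/4)


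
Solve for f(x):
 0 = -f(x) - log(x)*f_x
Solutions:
 f(x) = C1*exp(-li(x))


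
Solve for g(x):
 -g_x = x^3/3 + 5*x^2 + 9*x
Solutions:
 g(x) = C1 - x^4/12 - 5*x^3/3 - 9*x^2/2


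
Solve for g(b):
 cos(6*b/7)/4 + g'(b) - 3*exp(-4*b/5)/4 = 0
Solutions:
 g(b) = C1 - 7*sin(6*b/7)/24 - 15*exp(-4*b/5)/16


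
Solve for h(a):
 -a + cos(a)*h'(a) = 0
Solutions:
 h(a) = C1 + Integral(a/cos(a), a)


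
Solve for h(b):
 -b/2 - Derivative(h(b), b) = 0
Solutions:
 h(b) = C1 - b^2/4


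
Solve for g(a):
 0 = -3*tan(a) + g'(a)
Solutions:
 g(a) = C1 - 3*log(cos(a))


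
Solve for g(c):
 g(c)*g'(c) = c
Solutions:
 g(c) = -sqrt(C1 + c^2)
 g(c) = sqrt(C1 + c^2)


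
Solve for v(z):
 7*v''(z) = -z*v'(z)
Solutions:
 v(z) = C1 + C2*erf(sqrt(14)*z/14)


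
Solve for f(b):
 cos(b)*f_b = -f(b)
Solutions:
 f(b) = C1*sqrt(sin(b) - 1)/sqrt(sin(b) + 1)


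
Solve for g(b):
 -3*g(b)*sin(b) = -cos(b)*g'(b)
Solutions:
 g(b) = C1/cos(b)^3


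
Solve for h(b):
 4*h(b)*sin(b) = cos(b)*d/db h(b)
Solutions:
 h(b) = C1/cos(b)^4


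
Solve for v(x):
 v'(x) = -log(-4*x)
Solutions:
 v(x) = C1 - x*log(-x) + x*(1 - 2*log(2))


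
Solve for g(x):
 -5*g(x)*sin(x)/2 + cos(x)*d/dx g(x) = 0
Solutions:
 g(x) = C1/cos(x)^(5/2)


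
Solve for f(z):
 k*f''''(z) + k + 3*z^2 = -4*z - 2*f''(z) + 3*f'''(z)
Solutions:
 f(z) = C1 + C2*z + C3*exp(z*(3 - sqrt(9 - 8*k))/(2*k)) + C4*exp(z*(sqrt(9 - 8*k) + 3)/(2*k)) - z^4/8 - 13*z^3/12 + z^2*(4*k - 39)/8


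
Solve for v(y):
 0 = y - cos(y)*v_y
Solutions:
 v(y) = C1 + Integral(y/cos(y), y)


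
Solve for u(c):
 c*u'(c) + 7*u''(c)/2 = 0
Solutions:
 u(c) = C1 + C2*erf(sqrt(7)*c/7)


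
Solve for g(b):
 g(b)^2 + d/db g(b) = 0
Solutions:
 g(b) = 1/(C1 + b)


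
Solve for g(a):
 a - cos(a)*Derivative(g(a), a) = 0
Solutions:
 g(a) = C1 + Integral(a/cos(a), a)


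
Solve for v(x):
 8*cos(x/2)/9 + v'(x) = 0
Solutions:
 v(x) = C1 - 16*sin(x/2)/9


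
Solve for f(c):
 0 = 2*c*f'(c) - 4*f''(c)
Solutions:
 f(c) = C1 + C2*erfi(c/2)


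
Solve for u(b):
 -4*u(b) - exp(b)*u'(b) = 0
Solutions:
 u(b) = C1*exp(4*exp(-b))


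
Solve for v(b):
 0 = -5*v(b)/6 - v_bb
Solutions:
 v(b) = C1*sin(sqrt(30)*b/6) + C2*cos(sqrt(30)*b/6)


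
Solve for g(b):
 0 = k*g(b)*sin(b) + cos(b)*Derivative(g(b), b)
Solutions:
 g(b) = C1*exp(k*log(cos(b)))


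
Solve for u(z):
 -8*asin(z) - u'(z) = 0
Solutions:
 u(z) = C1 - 8*z*asin(z) - 8*sqrt(1 - z^2)


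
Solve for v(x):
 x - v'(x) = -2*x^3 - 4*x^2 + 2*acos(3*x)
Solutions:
 v(x) = C1 + x^4/2 + 4*x^3/3 + x^2/2 - 2*x*acos(3*x) + 2*sqrt(1 - 9*x^2)/3


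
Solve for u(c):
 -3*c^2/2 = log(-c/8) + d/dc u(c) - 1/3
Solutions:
 u(c) = C1 - c^3/2 - c*log(-c) + c*(4/3 + 3*log(2))


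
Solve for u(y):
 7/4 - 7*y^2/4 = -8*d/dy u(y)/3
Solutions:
 u(y) = C1 + 7*y^3/32 - 21*y/32


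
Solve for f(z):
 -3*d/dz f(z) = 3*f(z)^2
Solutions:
 f(z) = 1/(C1 + z)


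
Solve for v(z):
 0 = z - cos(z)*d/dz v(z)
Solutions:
 v(z) = C1 + Integral(z/cos(z), z)


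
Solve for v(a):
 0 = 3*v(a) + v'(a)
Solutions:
 v(a) = C1*exp(-3*a)


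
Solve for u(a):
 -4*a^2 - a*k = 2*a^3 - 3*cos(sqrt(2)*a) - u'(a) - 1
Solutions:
 u(a) = C1 + a^4/2 + 4*a^3/3 + a^2*k/2 - a - 3*sqrt(2)*sin(sqrt(2)*a)/2


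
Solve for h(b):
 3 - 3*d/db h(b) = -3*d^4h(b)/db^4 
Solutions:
 h(b) = C1 + C4*exp(b) + b + (C2*sin(sqrt(3)*b/2) + C3*cos(sqrt(3)*b/2))*exp(-b/2)


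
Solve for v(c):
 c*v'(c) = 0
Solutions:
 v(c) = C1


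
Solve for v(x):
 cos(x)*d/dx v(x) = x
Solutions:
 v(x) = C1 + Integral(x/cos(x), x)


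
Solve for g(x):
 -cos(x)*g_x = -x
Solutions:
 g(x) = C1 + Integral(x/cos(x), x)


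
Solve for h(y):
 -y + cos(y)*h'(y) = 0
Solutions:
 h(y) = C1 + Integral(y/cos(y), y)


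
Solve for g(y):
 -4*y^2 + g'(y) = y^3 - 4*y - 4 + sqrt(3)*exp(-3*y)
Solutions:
 g(y) = C1 + y^4/4 + 4*y^3/3 - 2*y^2 - 4*y - sqrt(3)*exp(-3*y)/3


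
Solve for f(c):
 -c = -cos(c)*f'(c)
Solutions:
 f(c) = C1 + Integral(c/cos(c), c)


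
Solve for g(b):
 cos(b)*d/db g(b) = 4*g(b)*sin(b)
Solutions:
 g(b) = C1/cos(b)^4


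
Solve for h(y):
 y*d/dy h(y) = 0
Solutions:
 h(y) = C1


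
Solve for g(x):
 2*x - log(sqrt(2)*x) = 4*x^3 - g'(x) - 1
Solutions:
 g(x) = C1 + x^4 - x^2 + x*log(x) - 2*x + x*log(2)/2


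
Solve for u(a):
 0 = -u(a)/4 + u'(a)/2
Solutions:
 u(a) = C1*exp(a/2)


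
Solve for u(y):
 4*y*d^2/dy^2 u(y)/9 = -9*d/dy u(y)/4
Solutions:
 u(y) = C1 + C2/y^(65/16)


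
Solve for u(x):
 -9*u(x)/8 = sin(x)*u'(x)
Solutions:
 u(x) = C1*(cos(x) + 1)^(9/16)/(cos(x) - 1)^(9/16)


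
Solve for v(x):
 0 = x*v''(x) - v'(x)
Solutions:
 v(x) = C1 + C2*x^2


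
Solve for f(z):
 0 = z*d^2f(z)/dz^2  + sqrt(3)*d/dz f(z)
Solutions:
 f(z) = C1 + C2*z^(1 - sqrt(3))


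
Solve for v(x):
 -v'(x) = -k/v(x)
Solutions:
 v(x) = -sqrt(C1 + 2*k*x)
 v(x) = sqrt(C1 + 2*k*x)


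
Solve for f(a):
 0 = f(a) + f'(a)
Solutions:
 f(a) = C1*exp(-a)


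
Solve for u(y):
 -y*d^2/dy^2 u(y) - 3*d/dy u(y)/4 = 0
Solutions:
 u(y) = C1 + C2*y^(1/4)


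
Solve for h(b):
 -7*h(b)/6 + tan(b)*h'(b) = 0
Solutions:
 h(b) = C1*sin(b)^(7/6)


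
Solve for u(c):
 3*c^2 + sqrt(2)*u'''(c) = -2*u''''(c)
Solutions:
 u(c) = C1 + C2*c + C3*c^2 + C4*exp(-sqrt(2)*c/2) - sqrt(2)*c^5/40 + c^4/4 - sqrt(2)*c^3


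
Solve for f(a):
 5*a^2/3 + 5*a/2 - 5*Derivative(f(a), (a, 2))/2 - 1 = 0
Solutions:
 f(a) = C1 + C2*a + a^4/18 + a^3/6 - a^2/5


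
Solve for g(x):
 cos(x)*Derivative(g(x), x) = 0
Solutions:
 g(x) = C1


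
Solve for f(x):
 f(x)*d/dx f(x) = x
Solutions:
 f(x) = -sqrt(C1 + x^2)
 f(x) = sqrt(C1 + x^2)


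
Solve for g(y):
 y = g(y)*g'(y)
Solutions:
 g(y) = -sqrt(C1 + y^2)
 g(y) = sqrt(C1 + y^2)


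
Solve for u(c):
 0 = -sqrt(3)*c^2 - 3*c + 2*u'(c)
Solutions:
 u(c) = C1 + sqrt(3)*c^3/6 + 3*c^2/4


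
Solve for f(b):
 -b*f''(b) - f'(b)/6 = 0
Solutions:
 f(b) = C1 + C2*b^(5/6)


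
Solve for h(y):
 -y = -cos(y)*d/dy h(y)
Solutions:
 h(y) = C1 + Integral(y/cos(y), y)


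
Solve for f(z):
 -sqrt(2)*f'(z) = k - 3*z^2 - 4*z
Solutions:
 f(z) = C1 - sqrt(2)*k*z/2 + sqrt(2)*z^3/2 + sqrt(2)*z^2


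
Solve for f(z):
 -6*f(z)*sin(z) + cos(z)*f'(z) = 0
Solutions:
 f(z) = C1/cos(z)^6


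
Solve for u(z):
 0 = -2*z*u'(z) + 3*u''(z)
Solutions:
 u(z) = C1 + C2*erfi(sqrt(3)*z/3)


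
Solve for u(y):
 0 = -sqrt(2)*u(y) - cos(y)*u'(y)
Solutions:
 u(y) = C1*(sin(y) - 1)^(sqrt(2)/2)/(sin(y) + 1)^(sqrt(2)/2)


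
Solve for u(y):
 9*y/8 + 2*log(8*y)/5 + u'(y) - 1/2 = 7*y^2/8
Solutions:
 u(y) = C1 + 7*y^3/24 - 9*y^2/16 - 2*y*log(y)/5 - 6*y*log(2)/5 + 9*y/10


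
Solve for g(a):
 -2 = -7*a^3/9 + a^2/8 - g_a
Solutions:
 g(a) = C1 - 7*a^4/36 + a^3/24 + 2*a


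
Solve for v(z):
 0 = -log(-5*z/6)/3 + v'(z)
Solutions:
 v(z) = C1 + z*log(-z)/3 + z*(-log(6) - 1 + log(5))/3


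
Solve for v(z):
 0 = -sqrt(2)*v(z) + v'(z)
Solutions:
 v(z) = C1*exp(sqrt(2)*z)


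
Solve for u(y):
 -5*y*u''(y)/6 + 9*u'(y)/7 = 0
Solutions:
 u(y) = C1 + C2*y^(89/35)


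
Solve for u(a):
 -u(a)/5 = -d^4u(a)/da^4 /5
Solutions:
 u(a) = C1*exp(-a) + C2*exp(a) + C3*sin(a) + C4*cos(a)


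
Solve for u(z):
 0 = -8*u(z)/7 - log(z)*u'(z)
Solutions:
 u(z) = C1*exp(-8*li(z)/7)


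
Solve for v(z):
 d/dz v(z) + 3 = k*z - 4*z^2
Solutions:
 v(z) = C1 + k*z^2/2 - 4*z^3/3 - 3*z


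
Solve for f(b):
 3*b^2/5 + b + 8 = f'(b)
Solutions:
 f(b) = C1 + b^3/5 + b^2/2 + 8*b


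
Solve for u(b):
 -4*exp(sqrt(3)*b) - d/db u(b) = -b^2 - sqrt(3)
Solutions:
 u(b) = C1 + b^3/3 + sqrt(3)*b - 4*sqrt(3)*exp(sqrt(3)*b)/3


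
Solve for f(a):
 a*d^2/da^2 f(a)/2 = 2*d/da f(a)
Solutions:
 f(a) = C1 + C2*a^5


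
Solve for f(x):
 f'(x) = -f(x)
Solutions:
 f(x) = C1*exp(-x)


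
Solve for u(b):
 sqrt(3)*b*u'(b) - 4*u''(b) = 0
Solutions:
 u(b) = C1 + C2*erfi(sqrt(2)*3^(1/4)*b/4)


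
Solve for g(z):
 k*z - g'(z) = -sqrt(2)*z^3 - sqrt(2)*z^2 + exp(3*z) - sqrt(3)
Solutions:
 g(z) = C1 + k*z^2/2 + sqrt(2)*z^4/4 + sqrt(2)*z^3/3 + sqrt(3)*z - exp(3*z)/3


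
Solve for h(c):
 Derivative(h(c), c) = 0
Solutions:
 h(c) = C1


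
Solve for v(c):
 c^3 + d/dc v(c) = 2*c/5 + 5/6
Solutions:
 v(c) = C1 - c^4/4 + c^2/5 + 5*c/6


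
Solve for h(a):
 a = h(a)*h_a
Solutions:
 h(a) = -sqrt(C1 + a^2)
 h(a) = sqrt(C1 + a^2)


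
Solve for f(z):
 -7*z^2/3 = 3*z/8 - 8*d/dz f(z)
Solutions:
 f(z) = C1 + 7*z^3/72 + 3*z^2/128


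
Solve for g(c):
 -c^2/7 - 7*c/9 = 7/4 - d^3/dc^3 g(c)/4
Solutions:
 g(c) = C1 + C2*c + C3*c^2 + c^5/105 + 7*c^4/54 + 7*c^3/6


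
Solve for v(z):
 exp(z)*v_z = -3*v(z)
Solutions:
 v(z) = C1*exp(3*exp(-z))


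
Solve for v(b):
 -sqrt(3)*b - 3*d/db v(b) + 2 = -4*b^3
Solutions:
 v(b) = C1 + b^4/3 - sqrt(3)*b^2/6 + 2*b/3


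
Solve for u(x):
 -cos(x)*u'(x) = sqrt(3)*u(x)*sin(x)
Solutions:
 u(x) = C1*cos(x)^(sqrt(3))


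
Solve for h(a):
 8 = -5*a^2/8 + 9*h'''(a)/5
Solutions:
 h(a) = C1 + C2*a + C3*a^2 + 5*a^5/864 + 20*a^3/27


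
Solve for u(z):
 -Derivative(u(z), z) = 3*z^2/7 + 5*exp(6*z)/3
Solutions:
 u(z) = C1 - z^3/7 - 5*exp(6*z)/18


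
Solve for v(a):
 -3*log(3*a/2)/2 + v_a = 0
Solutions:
 v(a) = C1 + 3*a*log(a)/2 - 3*a/2 - 3*a*log(2)/2 + 3*a*log(3)/2


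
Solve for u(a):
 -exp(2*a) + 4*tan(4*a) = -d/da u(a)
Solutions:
 u(a) = C1 + exp(2*a)/2 + log(cos(4*a))


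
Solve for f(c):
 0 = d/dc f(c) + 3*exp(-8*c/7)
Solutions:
 f(c) = C1 + 21*exp(-8*c/7)/8
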